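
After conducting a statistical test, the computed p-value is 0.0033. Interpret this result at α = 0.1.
Since p = 0.0033 < α = 0.1, reject H₀.
There is sufficient evidence to reject the null hypothesis; the result is statistically significant at the 0.1 level.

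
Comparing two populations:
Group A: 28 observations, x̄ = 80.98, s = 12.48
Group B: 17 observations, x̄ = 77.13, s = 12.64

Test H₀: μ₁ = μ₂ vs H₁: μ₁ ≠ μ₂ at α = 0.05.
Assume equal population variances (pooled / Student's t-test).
Student's two-sample t-test (equal variances):
H₀: μ₁ = μ₂
H₁: μ₁ ≠ μ₂
df = n₁ + n₂ - 2 = 43
Pooled variance s_p² = [(n₁-1)s₁² + (n₂-1)s₂²] / (n₁ + n₂ - 2) = [(27)(12.48²) + (16)(12.64²)] / 43 = 157.2459
SE = √(s_p²(1/n₁ + 1/n₂)) = √(157.2459 × (1/28 + 1/17)) = 3.8556
t = (x̄₁ - x̄₂) / SE = (80.98 - 77.13) / 3.8556 = 3.85 / 3.8556 = 0.999
p-value = 0.3236

Since p-value > α = 0.05, we fail to reject H₀.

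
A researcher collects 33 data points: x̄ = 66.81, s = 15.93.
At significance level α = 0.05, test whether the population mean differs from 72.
One-sample t-test:
H₀: μ = 72
H₁: μ ≠ 72
df = n - 1 = 32
t = (x̄ - μ₀) / (s/√n) = (66.81 - 72) / (15.93/√33) = -1.872
p-value = 0.0704

Since p-value > α = 0.05, we fail to reject H₀.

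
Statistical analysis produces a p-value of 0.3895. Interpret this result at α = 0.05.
Since p = 0.3895 > α = 0.05, fail to reject H₀.
There is insufficient evidence to reject the null hypothesis; the result is not statistically significant at the 0.05 level.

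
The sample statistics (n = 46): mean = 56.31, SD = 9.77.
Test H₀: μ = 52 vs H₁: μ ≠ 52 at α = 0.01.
One-sample t-test:
H₀: μ = 52
H₁: μ ≠ 52
df = n - 1 = 45
t = (x̄ - μ₀) / (s/√n) = (56.31 - 52) / (9.77/√46) = 2.992
p-value = 0.0045

Since p-value < α = 0.01, we reject H₀.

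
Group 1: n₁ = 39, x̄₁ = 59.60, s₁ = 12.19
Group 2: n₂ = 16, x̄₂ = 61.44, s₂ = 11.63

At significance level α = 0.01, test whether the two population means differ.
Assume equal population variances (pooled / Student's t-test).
Student's two-sample t-test (equal variances):
H₀: μ₁ = μ₂
H₁: μ₁ ≠ μ₂
df = n₁ + n₂ - 2 = 53
Pooled variance s_p² = [(n₁-1)s₁² + (n₂-1)s₂²] / (n₁ + n₂ - 2) = [(38)(12.19²) + (15)(11.63²)] / 53 = 144.8209
SE = √(s_p²(1/n₁ + 1/n₂)) = √(144.8209 × (1/39 + 1/16)) = 3.5728
t = (x̄₁ - x̄₂) / SE = (59.60 - 61.44) / 3.5728 = -1.84 / 3.5728 = -0.515
p-value = 0.6087

Since p-value > α = 0.01, we fail to reject H₀.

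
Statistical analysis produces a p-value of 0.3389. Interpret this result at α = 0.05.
Since p = 0.3389 > α = 0.05, fail to reject H₀.
There is insufficient evidence to reject the null hypothesis; the result is not statistically significant at the 0.05 level.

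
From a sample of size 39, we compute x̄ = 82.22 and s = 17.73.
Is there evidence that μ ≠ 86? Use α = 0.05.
One-sample t-test:
H₀: μ = 86
H₁: μ ≠ 86
df = n - 1 = 38
t = (x̄ - μ₀) / (s/√n) = (82.22 - 86) / (17.73/√39) = -1.331
p-value = 0.1910

Since p-value > α = 0.05, we fail to reject H₀.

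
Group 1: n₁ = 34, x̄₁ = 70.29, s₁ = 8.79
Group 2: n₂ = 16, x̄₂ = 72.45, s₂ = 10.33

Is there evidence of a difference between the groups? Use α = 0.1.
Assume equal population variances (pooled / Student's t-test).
Student's two-sample t-test (equal variances):
H₀: μ₁ = μ₂
H₁: μ₁ ≠ μ₂
df = n₁ + n₂ - 2 = 48
Pooled variance s_p² = [(n₁-1)s₁² + (n₂-1)s₂²] / (n₁ + n₂ - 2) = [(33)(8.79²) + (15)(10.33²)] / 48 = 86.4656
SE = √(s_p²(1/n₁ + 1/n₂)) = √(86.4656 × (1/34 + 1/16)) = 2.8191
t = (x̄₁ - x̄₂) / SE = (70.29 - 72.45) / 2.8191 = -2.16 / 2.8191 = -0.766
p-value = 0.4473

Since p-value > α = 0.1, we fail to reject H₀.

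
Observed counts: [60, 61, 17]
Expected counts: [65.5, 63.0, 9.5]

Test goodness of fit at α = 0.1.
Chi-square goodness of fit test:
H₀: observed counts match expected distribution
H₁: observed counts differ from expected distribution
df = k - 1 = 2
χ² = Σ(O - E)²/E
   = (60 - 65.5)²/65.5 + (61 - 63.0)²/63.0 + (17 - 9.5)²/9.5
   = 0.462 + 0.063 + 5.921
   = 6.45
p-value = 0.0398

Since p-value < α = 0.1, we reject H₀.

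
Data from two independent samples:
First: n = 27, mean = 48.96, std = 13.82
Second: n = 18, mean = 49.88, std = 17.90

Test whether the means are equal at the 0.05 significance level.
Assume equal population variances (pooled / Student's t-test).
Student's two-sample t-test (equal variances):
H₀: μ₁ = μ₂
H₁: μ₁ ≠ μ₂
df = n₁ + n₂ - 2 = 43
Pooled variance s_p² = [(n₁-1)s₁² + (n₂-1)s₂²] / (n₁ + n₂ - 2) = [(26)(13.82²) + (17)(17.90²)] / 43 = 242.1575
SE = √(s_p²(1/n₁ + 1/n₂)) = √(242.1575 × (1/27 + 1/18)) = 4.7352
t = (x̄₁ - x̄₂) / SE = (48.96 - 49.88) / 4.7352 = -0.92 / 4.7352 = -0.194
p-value = 0.8469

Since p-value > α = 0.05, we fail to reject H₀.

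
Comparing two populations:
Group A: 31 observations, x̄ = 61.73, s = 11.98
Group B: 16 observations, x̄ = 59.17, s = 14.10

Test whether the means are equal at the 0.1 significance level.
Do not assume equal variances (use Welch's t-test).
Welch's two-sample t-test:
H₀: μ₁ = μ₂
H₁: μ₁ ≠ μ₂
s₁²/n₁ = 11.98²/31 = 4.6297,  s₂²/n₂ = 14.10²/16 = 12.4256
SE = √(s₁²/n₁ + s₂²/n₂) = √(4.6297 + 12.4256) = 4.1298
df (Welch-Satterthwaite) = (s₁²/n₁ + s₂²/n₂)² / [(s₁²/n₁)²/(n₁-1) + (s₂²/n₂)²/(n₂-1)] ≈ 26.43
t = (x̄₁ - x̄₂) / SE = (61.73 - 59.17) / 4.1298 = 2.56 / 4.1298 = 0.620
p-value = 0.5406

Since p-value > α = 0.1, we fail to reject H₀.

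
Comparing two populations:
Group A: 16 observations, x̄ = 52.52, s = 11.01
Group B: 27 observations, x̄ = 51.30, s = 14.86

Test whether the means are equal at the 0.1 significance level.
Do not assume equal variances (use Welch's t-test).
Welch's two-sample t-test:
H₀: μ₁ = μ₂
H₁: μ₁ ≠ μ₂
s₁²/n₁ = 11.01²/16 = 7.5763,  s₂²/n₂ = 14.86²/27 = 8.1785
SE = √(s₁²/n₁ + s₂²/n₂) = √(7.5763 + 8.1785) = 3.9692
df (Welch-Satterthwaite) = (s₁²/n₁ + s₂²/n₂)² / [(s₁²/n₁)²/(n₁-1) + (s₂²/n₂)²/(n₂-1)] ≈ 38.79
t = (x̄₁ - x̄₂) / SE = (52.52 - 51.30) / 3.9692 = 1.22 / 3.9692 = 0.307
p-value = 0.7602

Since p-value > α = 0.1, we fail to reject H₀.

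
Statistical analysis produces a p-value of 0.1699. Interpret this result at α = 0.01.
Since p = 0.1699 > α = 0.01, fail to reject H₀.
There is insufficient evidence to reject the null hypothesis; the result is not statistically significant at the 0.01 level.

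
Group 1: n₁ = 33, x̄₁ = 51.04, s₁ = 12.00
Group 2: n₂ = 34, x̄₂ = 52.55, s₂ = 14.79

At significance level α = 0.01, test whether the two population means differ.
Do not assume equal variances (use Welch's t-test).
Welch's two-sample t-test:
H₀: μ₁ = μ₂
H₁: μ₁ ≠ μ₂
s₁²/n₁ = 12.00²/33 = 4.3636,  s₂²/n₂ = 14.79²/34 = 6.4336
SE = √(s₁²/n₁ + s₂²/n₂) = √(4.3636 + 6.4336) = 3.2859
df (Welch-Satterthwaite) = (s₁²/n₁ + s₂²/n₂)² / [(s₁²/n₁)²/(n₁-1) + (s₂²/n₂)²/(n₂-1)] ≈ 63.04
t = (x̄₁ - x̄₂) / SE = (51.04 - 52.55) / 3.2859 = -1.51 / 3.2859 = -0.460
p-value = 0.6474

Since p-value > α = 0.01, we fail to reject H₀.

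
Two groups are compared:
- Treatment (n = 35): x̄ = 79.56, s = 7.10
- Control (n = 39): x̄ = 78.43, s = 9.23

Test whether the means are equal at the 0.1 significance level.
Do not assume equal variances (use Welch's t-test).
Welch's two-sample t-test:
H₀: μ₁ = μ₂
H₁: μ₁ ≠ μ₂
s₁²/n₁ = 7.10²/35 = 1.4403,  s₂²/n₂ = 9.23²/39 = 2.1844
SE = √(s₁²/n₁ + s₂²/n₂) = √(1.4403 + 2.1844) = 1.9039
df (Welch-Satterthwaite) = (s₁²/n₁ + s₂²/n₂)² / [(s₁²/n₁)²/(n₁-1) + (s₂²/n₂)²/(n₂-1)] ≈ 70.42
t = (x̄₁ - x̄₂) / SE = (79.56 - 78.43) / 1.9039 = 1.13 / 1.9039 = 0.594
p-value = 0.5547

Since p-value > α = 0.1, we fail to reject H₀.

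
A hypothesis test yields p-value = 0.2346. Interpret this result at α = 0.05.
Since p = 0.2346 > α = 0.05, fail to reject H₀.
There is insufficient evidence to reject the null hypothesis; the result is not statistically significant at the 0.05 level.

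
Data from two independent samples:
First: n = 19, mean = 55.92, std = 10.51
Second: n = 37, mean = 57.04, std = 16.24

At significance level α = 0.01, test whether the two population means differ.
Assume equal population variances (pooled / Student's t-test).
Student's two-sample t-test (equal variances):
H₀: μ₁ = μ₂
H₁: μ₁ ≠ μ₂
df = n₁ + n₂ - 2 = 54
Pooled variance s_p² = [(n₁-1)s₁² + (n₂-1)s₂²] / (n₁ + n₂ - 2) = [(18)(10.51²) + (36)(16.24²)] / 54 = 212.6451
SE = √(s_p²(1/n₁ + 1/n₂)) = √(212.6451 × (1/19 + 1/37)) = 4.1157
t = (x̄₁ - x̄₂) / SE = (55.92 - 57.04) / 4.1157 = -1.12 / 4.1157 = -0.272
p-value = 0.7866

Since p-value > α = 0.01, we fail to reject H₀.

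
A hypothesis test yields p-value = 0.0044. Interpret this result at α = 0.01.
Since p = 0.0044 < α = 0.01, reject H₀.
There is sufficient evidence to reject the null hypothesis; the result is statistically significant at the 0.01 level.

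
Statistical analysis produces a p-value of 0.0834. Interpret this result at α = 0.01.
Since p = 0.0834 > α = 0.01, fail to reject H₀.
There is insufficient evidence to reject the null hypothesis; the result is not statistically significant at the 0.01 level.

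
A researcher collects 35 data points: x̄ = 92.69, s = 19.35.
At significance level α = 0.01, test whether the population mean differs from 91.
One-sample t-test:
H₀: μ = 91
H₁: μ ≠ 91
df = n - 1 = 34
t = (x̄ - μ₀) / (s/√n) = (92.69 - 91) / (19.35/√35) = 0.517
p-value = 0.6087

Since p-value > α = 0.01, we fail to reject H₀.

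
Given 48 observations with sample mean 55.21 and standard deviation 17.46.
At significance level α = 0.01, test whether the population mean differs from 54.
One-sample t-test:
H₀: μ = 54
H₁: μ ≠ 54
df = n - 1 = 47
t = (x̄ - μ₀) / (s/√n) = (55.21 - 54) / (17.46/√48) = 0.480
p-value = 0.6334

Since p-value > α = 0.01, we fail to reject H₀.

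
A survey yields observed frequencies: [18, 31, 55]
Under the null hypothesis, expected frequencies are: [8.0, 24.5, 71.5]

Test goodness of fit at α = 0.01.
Chi-square goodness of fit test:
H₀: observed counts match expected distribution
H₁: observed counts differ from expected distribution
df = k - 1 = 2
χ² = Σ(O - E)²/E
   = (18 - 8.0)²/8.0 + (31 - 24.5)²/24.5 + (55 - 71.5)²/71.5
   = 12.500 + 1.724 + 3.808
   = 18.03
p-value = 0.0001

Since p-value < α = 0.01, we reject H₀.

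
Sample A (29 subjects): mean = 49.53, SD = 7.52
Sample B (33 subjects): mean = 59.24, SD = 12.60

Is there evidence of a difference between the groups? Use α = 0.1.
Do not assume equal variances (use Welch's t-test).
Welch's two-sample t-test:
H₀: μ₁ = μ₂
H₁: μ₁ ≠ μ₂
s₁²/n₁ = 7.52²/29 = 1.9500,  s₂²/n₂ = 12.60²/33 = 4.8109
SE = √(s₁²/n₁ + s₂²/n₂) = √(1.9500 + 4.8109) = 2.6002
df (Welch-Satterthwaite) = (s₁²/n₁ + s₂²/n₂)² / [(s₁²/n₁)²/(n₁-1) + (s₂²/n₂)²/(n₂-1)] ≈ 53.21
t = (x̄₁ - x̄₂) / SE = (49.53 - 59.24) / 2.6002 = -9.71 / 2.6002 = -3.734
p-value = 0.0005

Since p-value < α = 0.1, we reject H₀.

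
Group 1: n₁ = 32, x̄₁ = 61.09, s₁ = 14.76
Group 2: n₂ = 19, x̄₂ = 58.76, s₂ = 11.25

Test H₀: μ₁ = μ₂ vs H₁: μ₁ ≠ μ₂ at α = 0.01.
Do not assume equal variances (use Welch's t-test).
Welch's two-sample t-test:
H₀: μ₁ = μ₂
H₁: μ₁ ≠ μ₂
s₁²/n₁ = 14.76²/32 = 6.8080,  s₂²/n₂ = 11.25²/19 = 6.6612
SE = √(s₁²/n₁ + s₂²/n₂) = √(6.8080 + 6.6612) = 3.6700
df (Welch-Satterthwaite) = (s₁²/n₁ + s₂²/n₂)² / [(s₁²/n₁)²/(n₁-1) + (s₂²/n₂)²/(n₂-1)] ≈ 45.81
t = (x̄₁ - x̄₂) / SE = (61.09 - 58.76) / 3.6700 = 2.33 / 3.6700 = 0.635
p-value = 0.5287

Since p-value > α = 0.01, we fail to reject H₀.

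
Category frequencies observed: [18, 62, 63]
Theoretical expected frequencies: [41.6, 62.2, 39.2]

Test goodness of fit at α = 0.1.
Chi-square goodness of fit test:
H₀: observed counts match expected distribution
H₁: observed counts differ from expected distribution
df = k - 1 = 2
χ² = Σ(O - E)²/E
   = (18 - 41.6)²/41.6 + (62 - 62.2)²/62.2 + (63 - 39.2)²/39.2
   = 13.388 + 0.001 + 14.450
   = 27.84
p-value < 0.0001

Since p-value < α = 0.1, we reject H₀.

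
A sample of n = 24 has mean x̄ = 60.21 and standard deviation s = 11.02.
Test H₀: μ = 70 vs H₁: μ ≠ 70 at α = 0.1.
One-sample t-test:
H₀: μ = 70
H₁: μ ≠ 70
df = n - 1 = 23
t = (x̄ - μ₀) / (s/√n) = (60.21 - 70) / (11.02/√24) = -4.352
p-value = 0.0002

Since p-value < α = 0.1, we reject H₀.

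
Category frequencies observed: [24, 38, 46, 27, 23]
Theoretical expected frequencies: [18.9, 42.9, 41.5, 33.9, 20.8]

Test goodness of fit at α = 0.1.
Chi-square goodness of fit test:
H₀: observed counts match expected distribution
H₁: observed counts differ from expected distribution
df = k - 1 = 4
χ² = Σ(O - E)²/E
   = (24 - 18.9)²/18.9 + (38 - 42.9)²/42.9 + (46 - 41.5)²/41.5 + (27 - 33.9)²/33.9 + (23 - 20.8)²/20.8
   = 1.376 + 0.560 + 0.488 + 1.404 + 0.233
   = 4.06
p-value = 0.3978

Since p-value > α = 0.1, we fail to reject H₀.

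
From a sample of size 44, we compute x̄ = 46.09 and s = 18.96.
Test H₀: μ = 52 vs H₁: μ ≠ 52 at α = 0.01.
One-sample t-test:
H₀: μ = 52
H₁: μ ≠ 52
df = n - 1 = 43
t = (x̄ - μ₀) / (s/√n) = (46.09 - 52) / (18.96/√44) = -2.068
p-value = 0.0447

Since p-value > α = 0.01, we fail to reject H₀.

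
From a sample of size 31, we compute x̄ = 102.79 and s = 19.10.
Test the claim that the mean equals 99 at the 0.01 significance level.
One-sample t-test:
H₀: μ = 99
H₁: μ ≠ 99
df = n - 1 = 30
t = (x̄ - μ₀) / (s/√n) = (102.79 - 99) / (19.10/√31) = 1.105
p-value = 0.2780

Since p-value > α = 0.01, we fail to reject H₀.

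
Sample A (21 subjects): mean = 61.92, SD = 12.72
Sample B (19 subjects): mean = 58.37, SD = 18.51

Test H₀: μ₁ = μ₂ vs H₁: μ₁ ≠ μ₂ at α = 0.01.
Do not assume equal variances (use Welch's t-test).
Welch's two-sample t-test:
H₀: μ₁ = μ₂
H₁: μ₁ ≠ μ₂
s₁²/n₁ = 12.72²/21 = 7.7047,  s₂²/n₂ = 18.51²/19 = 18.0326
SE = √(s₁²/n₁ + s₂²/n₂) = √(7.7047 + 18.0326) = 5.0732
df (Welch-Satterthwaite) = (s₁²/n₁ + s₂²/n₂)² / [(s₁²/n₁)²/(n₁-1) + (s₂²/n₂)²/(n₂-1)] ≈ 31.49
t = (x̄₁ - x̄₂) / SE = (61.92 - 58.37) / 5.0732 = 3.55 / 5.0732 = 0.700
p-value = 0.4892

Since p-value > α = 0.01, we fail to reject H₀.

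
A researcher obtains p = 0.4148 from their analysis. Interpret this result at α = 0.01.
Since p = 0.4148 > α = 0.01, fail to reject H₀.
There is insufficient evidence to reject the null hypothesis; the result is not statistically significant at the 0.01 level.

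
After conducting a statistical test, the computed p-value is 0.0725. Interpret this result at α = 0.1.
Since p = 0.0725 < α = 0.1, reject H₀.
There is sufficient evidence to reject the null hypothesis; the result is statistically significant at the 0.1 level.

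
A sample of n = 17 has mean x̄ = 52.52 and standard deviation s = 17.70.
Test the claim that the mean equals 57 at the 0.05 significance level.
One-sample t-test:
H₀: μ = 57
H₁: μ ≠ 57
df = n - 1 = 16
t = (x̄ - μ₀) / (s/√n) = (52.52 - 57) / (17.70/√17) = -1.044
p-value = 0.3122

Since p-value > α = 0.05, we fail to reject H₀.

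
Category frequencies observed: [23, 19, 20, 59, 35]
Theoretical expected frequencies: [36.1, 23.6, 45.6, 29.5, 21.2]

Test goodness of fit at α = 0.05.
Chi-square goodness of fit test:
H₀: observed counts match expected distribution
H₁: observed counts differ from expected distribution
df = k - 1 = 4
χ² = Σ(O - E)²/E
   = (23 - 36.1)²/36.1 + (19 - 23.6)²/23.6 + (20 - 45.6)²/45.6 + (59 - 29.5)²/29.5 + (35 - 21.2)²/21.2
   = 4.754 + 0.897 + 14.372 + 29.500 + 8.983
   = 58.51
p-value < 0.0001

Since p-value < α = 0.05, we reject H₀.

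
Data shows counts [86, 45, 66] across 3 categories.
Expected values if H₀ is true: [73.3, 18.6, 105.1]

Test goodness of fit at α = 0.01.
Chi-square goodness of fit test:
H₀: observed counts match expected distribution
H₁: observed counts differ from expected distribution
df = k - 1 = 2
χ² = Σ(O - E)²/E
   = (86 - 73.3)²/73.3 + (45 - 18.6)²/18.6 + (66 - 105.1)²/105.1
   = 2.200 + 37.471 + 14.546
   = 54.22
p-value < 0.0001

Since p-value < α = 0.01, we reject H₀.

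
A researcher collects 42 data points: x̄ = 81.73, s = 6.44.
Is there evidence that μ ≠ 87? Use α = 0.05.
One-sample t-test:
H₀: μ = 87
H₁: μ ≠ 87
df = n - 1 = 41
t = (x̄ - μ₀) / (s/√n) = (81.73 - 87) / (6.44/√42) = -5.303
p-value < 0.0001

Since p-value < α = 0.05, we reject H₀.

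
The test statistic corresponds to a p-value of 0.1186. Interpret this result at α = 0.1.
Since p = 0.1186 > α = 0.1, fail to reject H₀.
There is insufficient evidence to reject the null hypothesis; the result is not statistically significant at the 0.1 level.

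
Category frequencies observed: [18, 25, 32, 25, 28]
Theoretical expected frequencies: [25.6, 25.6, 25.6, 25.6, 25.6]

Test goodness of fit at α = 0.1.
Chi-square goodness of fit test:
H₀: observed counts match expected distribution
H₁: observed counts differ from expected distribution
df = k - 1 = 4
χ² = Σ(O - E)²/E
   = (18 - 25.6)²/25.6 + (25 - 25.6)²/25.6 + (32 - 25.6)²/25.6 + (25 - 25.6)²/25.6 + (28 - 25.6)²/25.6
   = 2.256 + 0.014 + 1.600 + 0.014 + 0.225
   = 4.11
p-value = 0.3914

Since p-value > α = 0.1, we fail to reject H₀.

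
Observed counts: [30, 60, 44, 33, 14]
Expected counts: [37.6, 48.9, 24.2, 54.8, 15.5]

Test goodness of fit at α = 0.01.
Chi-square goodness of fit test:
H₀: observed counts match expected distribution
H₁: observed counts differ from expected distribution
df = k - 1 = 4
χ² = Σ(O - E)²/E
   = (30 - 37.6)²/37.6 + (60 - 48.9)²/48.9 + (44 - 24.2)²/24.2 + (33 - 54.8)²/54.8 + (14 - 15.5)²/15.5
   = 1.536 + 2.520 + 16.200 + 8.672 + 0.145
   = 29.07
p-value < 0.0001

Since p-value < α = 0.01, we reject H₀.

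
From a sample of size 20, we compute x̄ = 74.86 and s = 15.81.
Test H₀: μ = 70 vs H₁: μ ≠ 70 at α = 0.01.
One-sample t-test:
H₀: μ = 70
H₁: μ ≠ 70
df = n - 1 = 19
t = (x̄ - μ₀) / (s/√n) = (74.86 - 70) / (15.81/√20) = 1.375
p-value = 0.1852

Since p-value > α = 0.01, we fail to reject H₀.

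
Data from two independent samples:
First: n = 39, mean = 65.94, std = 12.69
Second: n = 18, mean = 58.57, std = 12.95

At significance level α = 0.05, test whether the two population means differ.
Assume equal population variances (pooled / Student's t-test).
Student's two-sample t-test (equal variances):
H₀: μ₁ = μ₂
H₁: μ₁ ≠ μ₂
df = n₁ + n₂ - 2 = 55
Pooled variance s_p² = [(n₁-1)s₁² + (n₂-1)s₂²] / (n₁ + n₂ - 2) = [(38)(12.69²) + (17)(12.95²)] / 55 = 163.0966
SE = √(s_p²(1/n₁ + 1/n₂)) = √(163.0966 × (1/39 + 1/18)) = 3.6391
t = (x̄₁ - x̄₂) / SE = (65.94 - 58.57) / 3.6391 = 7.37 / 3.6391 = 2.025
p-value = 0.0477

Since p-value < α = 0.05, we reject H₀.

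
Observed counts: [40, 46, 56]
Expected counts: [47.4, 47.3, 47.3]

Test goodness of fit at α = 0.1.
Chi-square goodness of fit test:
H₀: observed counts match expected distribution
H₁: observed counts differ from expected distribution
df = k - 1 = 2
χ² = Σ(O - E)²/E
   = (40 - 47.4)²/47.4 + (46 - 47.3)²/47.3 + (56 - 47.3)²/47.3
   = 1.155 + 0.036 + 1.600
   = 2.79
p-value = 0.2477

Since p-value > α = 0.1, we fail to reject H₀.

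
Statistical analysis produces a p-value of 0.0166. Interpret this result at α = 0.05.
Since p = 0.0166 < α = 0.05, reject H₀.
There is sufficient evidence to reject the null hypothesis; the result is statistically significant at the 0.05 level.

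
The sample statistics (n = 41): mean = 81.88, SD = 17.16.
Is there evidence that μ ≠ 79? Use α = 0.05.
One-sample t-test:
H₀: μ = 79
H₁: μ ≠ 79
df = n - 1 = 40
t = (x̄ - μ₀) / (s/√n) = (81.88 - 79) / (17.16/√41) = 1.075
p-value = 0.2890

Since p-value > α = 0.05, we fail to reject H₀.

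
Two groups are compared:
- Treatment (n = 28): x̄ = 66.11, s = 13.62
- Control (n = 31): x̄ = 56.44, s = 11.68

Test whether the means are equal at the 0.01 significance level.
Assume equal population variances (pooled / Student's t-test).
Student's two-sample t-test (equal variances):
H₀: μ₁ = μ₂
H₁: μ₁ ≠ μ₂
df = n₁ + n₂ - 2 = 57
Pooled variance s_p² = [(n₁-1)s₁² + (n₂-1)s₂²] / (n₁ + n₂ - 2) = [(27)(13.62²) + (30)(11.68²)] / 57 = 159.6718
SE = √(s_p²(1/n₁ + 1/n₂)) = √(159.6718 × (1/28 + 1/31)) = 3.2944
t = (x̄₁ - x̄₂) / SE = (66.11 - 56.44) / 3.2944 = 9.67 / 3.2944 = 2.935
p-value = 0.0048

Since p-value < α = 0.01, we reject H₀.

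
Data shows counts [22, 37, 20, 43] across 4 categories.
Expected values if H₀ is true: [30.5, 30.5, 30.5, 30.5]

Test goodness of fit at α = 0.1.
Chi-square goodness of fit test:
H₀: observed counts match expected distribution
H₁: observed counts differ from expected distribution
df = k - 1 = 3
χ² = Σ(O - E)²/E
   = (22 - 30.5)²/30.5 + (37 - 30.5)²/30.5 + (20 - 30.5)²/30.5 + (43 - 30.5)²/30.5
   = 2.369 + 1.385 + 3.615 + 5.123
   = 12.49
p-value = 0.0059

Since p-value < α = 0.1, we reject H₀.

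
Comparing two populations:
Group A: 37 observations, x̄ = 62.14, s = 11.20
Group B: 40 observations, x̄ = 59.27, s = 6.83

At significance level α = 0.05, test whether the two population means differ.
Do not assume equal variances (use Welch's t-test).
Welch's two-sample t-test:
H₀: μ₁ = μ₂
H₁: μ₁ ≠ μ₂
s₁²/n₁ = 11.20²/37 = 3.3903,  s₂²/n₂ = 6.83²/40 = 1.1662
SE = √(s₁²/n₁ + s₂²/n₂) = √(3.3903 + 1.1662) = 2.1346
df (Welch-Satterthwaite) = (s₁²/n₁ + s₂²/n₂)² / [(s₁²/n₁)²/(n₁-1) + (s₂²/n₂)²/(n₂-1)] ≈ 58.62
t = (x̄₁ - x̄₂) / SE = (62.14 - 59.27) / 2.1346 = 2.87 / 2.1346 = 1.345
p-value = 0.1840

Since p-value > α = 0.05, we fail to reject H₀.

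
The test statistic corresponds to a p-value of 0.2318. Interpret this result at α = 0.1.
Since p = 0.2318 > α = 0.1, fail to reject H₀.
There is insufficient evidence to reject the null hypothesis; the result is not statistically significant at the 0.1 level.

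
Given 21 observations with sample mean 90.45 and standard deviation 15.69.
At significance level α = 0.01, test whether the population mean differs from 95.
One-sample t-test:
H₀: μ = 95
H₁: μ ≠ 95
df = n - 1 = 20
t = (x̄ - μ₀) / (s/√n) = (90.45 - 95) / (15.69/√21) = -1.329
p-value = 0.1988

Since p-value > α = 0.01, we fail to reject H₀.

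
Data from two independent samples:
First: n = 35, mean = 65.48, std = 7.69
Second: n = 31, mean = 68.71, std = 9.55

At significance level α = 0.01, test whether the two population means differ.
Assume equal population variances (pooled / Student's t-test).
Student's two-sample t-test (equal variances):
H₀: μ₁ = μ₂
H₁: μ₁ ≠ μ₂
df = n₁ + n₂ - 2 = 64
Pooled variance s_p² = [(n₁-1)s₁² + (n₂-1)s₂²] / (n₁ + n₂ - 2) = [(34)(7.69²) + (30)(9.55²)] / 64 = 74.1672
SE = √(s_p²(1/n₁ + 1/n₂)) = √(74.1672 × (1/35 + 1/31)) = 2.1240
t = (x̄₁ - x̄₂) / SE = (65.48 - 68.71) / 2.1240 = -3.23 / 2.1240 = -1.521
p-value = 0.1333

Since p-value > α = 0.01, we fail to reject H₀.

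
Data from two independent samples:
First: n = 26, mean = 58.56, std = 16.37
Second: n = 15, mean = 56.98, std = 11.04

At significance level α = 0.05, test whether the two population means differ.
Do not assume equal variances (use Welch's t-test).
Welch's two-sample t-test:
H₀: μ₁ = μ₂
H₁: μ₁ ≠ μ₂
s₁²/n₁ = 16.37²/26 = 10.3068,  s₂²/n₂ = 11.04²/15 = 8.1254
SE = √(s₁²/n₁ + s₂²/n₂) = √(10.3068 + 8.1254) = 4.2933
df (Welch-Satterthwaite) = (s₁²/n₁ + s₂²/n₂)² / [(s₁²/n₁)²/(n₁-1) + (s₂²/n₂)²/(n₂-1)] ≈ 37.90
t = (x̄₁ - x̄₂) / SE = (58.56 - 56.98) / 4.2933 = 1.58 / 4.2933 = 0.368
p-value = 0.7149

Since p-value > α = 0.05, we fail to reject H₀.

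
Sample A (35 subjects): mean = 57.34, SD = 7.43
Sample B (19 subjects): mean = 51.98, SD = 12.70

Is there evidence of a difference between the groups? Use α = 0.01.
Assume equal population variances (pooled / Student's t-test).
Student's two-sample t-test (equal variances):
H₀: μ₁ = μ₂
H₁: μ₁ ≠ μ₂
df = n₁ + n₂ - 2 = 52
Pooled variance s_p² = [(n₁-1)s₁² + (n₂-1)s₂²] / (n₁ + n₂ - 2) = [(34)(7.43²) + (18)(12.70²)] / 52 = 91.9267
SE = √(s_p²(1/n₁ + 1/n₂)) = √(91.9267 × (1/35 + 1/19)) = 2.7322
t = (x̄₁ - x̄₂) / SE = (57.34 - 51.98) / 2.7322 = 5.36 / 2.7322 = 1.962
p-value = 0.0551

Since p-value > α = 0.01, we fail to reject H₀.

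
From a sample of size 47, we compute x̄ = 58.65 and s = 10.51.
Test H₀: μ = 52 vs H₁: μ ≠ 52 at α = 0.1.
One-sample t-test:
H₀: μ = 52
H₁: μ ≠ 52
df = n - 1 = 46
t = (x̄ - μ₀) / (s/√n) = (58.65 - 52) / (10.51/√47) = 4.338
p-value = 0.0001

Since p-value < α = 0.1, we reject H₀.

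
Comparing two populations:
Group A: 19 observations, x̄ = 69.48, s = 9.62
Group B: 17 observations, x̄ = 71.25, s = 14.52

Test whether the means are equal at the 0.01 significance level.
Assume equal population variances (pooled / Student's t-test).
Student's two-sample t-test (equal variances):
H₀: μ₁ = μ₂
H₁: μ₁ ≠ μ₂
df = n₁ + n₂ - 2 = 34
Pooled variance s_p² = [(n₁-1)s₁² + (n₂-1)s₂²] / (n₁ + n₂ - 2) = [(18)(9.62²) + (16)(14.52²)] / 34 = 148.2084
SE = √(s_p²(1/n₁ + 1/n₂)) = √(148.2084 × (1/19 + 1/17)) = 4.0643
t = (x̄₁ - x̄₂) / SE = (69.48 - 71.25) / 4.0643 = -1.77 / 4.0643 = -0.435
p-value = 0.6660

Since p-value > α = 0.01, we fail to reject H₀.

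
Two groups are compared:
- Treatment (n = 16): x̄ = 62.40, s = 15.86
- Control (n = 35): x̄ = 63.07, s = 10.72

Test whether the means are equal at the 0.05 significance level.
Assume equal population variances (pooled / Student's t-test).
Student's two-sample t-test (equal variances):
H₀: μ₁ = μ₂
H₁: μ₁ ≠ μ₂
df = n₁ + n₂ - 2 = 49
Pooled variance s_p² = [(n₁-1)s₁² + (n₂-1)s₂²] / (n₁ + n₂ - 2) = [(15)(15.86²) + (34)(10.72²)] / 49 = 156.7412
SE = √(s_p²(1/n₁ + 1/n₂)) = √(156.7412 × (1/16 + 1/35)) = 3.7782
t = (x̄₁ - x̄₂) / SE = (62.40 - 63.07) / 3.7782 = -0.67 / 3.7782 = -0.177
p-value = 0.8600

Since p-value > α = 0.05, we fail to reject H₀.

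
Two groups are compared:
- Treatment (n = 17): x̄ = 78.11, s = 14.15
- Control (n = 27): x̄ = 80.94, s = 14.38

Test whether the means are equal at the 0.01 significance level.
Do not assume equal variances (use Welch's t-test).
Welch's two-sample t-test:
H₀: μ₁ = μ₂
H₁: μ₁ ≠ μ₂
s₁²/n₁ = 14.15²/17 = 11.7778,  s₂²/n₂ = 14.38²/27 = 7.6587
SE = √(s₁²/n₁ + s₂²/n₂) = √(11.7778 + 7.6587) = 4.4087
df (Welch-Satterthwaite) = (s₁²/n₁ + s₂²/n₂)² / [(s₁²/n₁)²/(n₁-1) + (s₂²/n₂)²/(n₂-1)] ≈ 34.58
t = (x̄₁ - x̄₂) / SE = (78.11 - 80.94) / 4.4087 = -2.83 / 4.4087 = -0.642
p-value = 0.5252

Since p-value > α = 0.01, we fail to reject H₀.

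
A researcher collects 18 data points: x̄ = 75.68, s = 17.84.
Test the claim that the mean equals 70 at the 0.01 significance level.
One-sample t-test:
H₀: μ = 70
H₁: μ ≠ 70
df = n - 1 = 17
t = (x̄ - μ₀) / (s/√n) = (75.68 - 70) / (17.84/√18) = 1.351
p-value = 0.1945

Since p-value > α = 0.01, we fail to reject H₀.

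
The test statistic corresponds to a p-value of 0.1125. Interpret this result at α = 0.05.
Since p = 0.1125 > α = 0.05, fail to reject H₀.
There is insufficient evidence to reject the null hypothesis; the result is not statistically significant at the 0.05 level.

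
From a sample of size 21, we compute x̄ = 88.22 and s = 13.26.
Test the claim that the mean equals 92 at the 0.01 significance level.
One-sample t-test:
H₀: μ = 92
H₁: μ ≠ 92
df = n - 1 = 20
t = (x̄ - μ₀) / (s/√n) = (88.22 - 92) / (13.26/√21) = -1.306
p-value = 0.2063

Since p-value > α = 0.01, we fail to reject H₀.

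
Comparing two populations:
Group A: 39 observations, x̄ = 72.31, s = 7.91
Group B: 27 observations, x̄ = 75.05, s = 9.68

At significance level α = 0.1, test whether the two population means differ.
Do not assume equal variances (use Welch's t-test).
Welch's two-sample t-test:
H₀: μ₁ = μ₂
H₁: μ₁ ≠ μ₂
s₁²/n₁ = 7.91²/39 = 1.6043,  s₂²/n₂ = 9.68²/27 = 3.4705
SE = √(s₁²/n₁ + s₂²/n₂) = √(1.6043 + 3.4705) = 2.2527
df (Welch-Satterthwaite) = (s₁²/n₁ + s₂²/n₂)² / [(s₁²/n₁)²/(n₁-1) + (s₂²/n₂)²/(n₂-1)] ≈ 48.50
t = (x̄₁ - x̄₂) / SE = (72.31 - 75.05) / 2.2527 = -2.74 / 2.2527 = -1.216
p-value = 0.2298

Since p-value > α = 0.1, we fail to reject H₀.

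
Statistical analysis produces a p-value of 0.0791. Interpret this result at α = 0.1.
Since p = 0.0791 < α = 0.1, reject H₀.
There is sufficient evidence to reject the null hypothesis; the result is statistically significant at the 0.1 level.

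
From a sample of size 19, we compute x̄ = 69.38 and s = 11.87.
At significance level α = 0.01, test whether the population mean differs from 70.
One-sample t-test:
H₀: μ = 70
H₁: μ ≠ 70
df = n - 1 = 18
t = (x̄ - μ₀) / (s/√n) = (69.38 - 70) / (11.87/√19) = -0.228
p-value = 0.8225

Since p-value > α = 0.01, we fail to reject H₀.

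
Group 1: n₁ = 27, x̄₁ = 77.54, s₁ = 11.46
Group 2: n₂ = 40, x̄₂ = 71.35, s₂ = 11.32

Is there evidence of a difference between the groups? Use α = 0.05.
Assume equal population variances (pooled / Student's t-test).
Student's two-sample t-test (equal variances):
H₀: μ₁ = μ₂
H₁: μ₁ ≠ μ₂
df = n₁ + n₂ - 2 = 65
Pooled variance s_p² = [(n₁-1)s₁² + (n₂-1)s₂²] / (n₁ + n₂ - 2) = [(26)(11.46²) + (39)(11.32²)] / 65 = 129.4181
SE = √(s_p²(1/n₁ + 1/n₂)) = √(129.4181 × (1/27 + 1/40)) = 2.8335
t = (x̄₁ - x̄₂) / SE = (77.54 - 71.35) / 2.8335 = 6.19 / 2.8335 = 2.185
p-value = 0.0325

Since p-value < α = 0.05, we reject H₀.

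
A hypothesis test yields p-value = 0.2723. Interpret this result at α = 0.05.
Since p = 0.2723 > α = 0.05, fail to reject H₀.
There is insufficient evidence to reject the null hypothesis; the result is not statistically significant at the 0.05 level.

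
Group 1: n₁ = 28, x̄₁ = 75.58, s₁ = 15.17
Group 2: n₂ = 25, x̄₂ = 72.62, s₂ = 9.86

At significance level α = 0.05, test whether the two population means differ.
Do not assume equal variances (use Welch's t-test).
Welch's two-sample t-test:
H₀: μ₁ = μ₂
H₁: μ₁ ≠ μ₂
s₁²/n₁ = 15.17²/28 = 8.2189,  s₂²/n₂ = 9.86²/25 = 3.8888
SE = √(s₁²/n₁ + s₂²/n₂) = √(8.2189 + 3.8888) = 3.4796
df (Welch-Satterthwaite) = (s₁²/n₁ + s₂²/n₂)² / [(s₁²/n₁)²/(n₁-1) + (s₂²/n₂)²/(n₂-1)] ≈ 46.81
t = (x̄₁ - x̄₂) / SE = (75.58 - 72.62) / 3.4796 = 2.96 / 3.4796 = 0.851
p-value = 0.3993

Since p-value > α = 0.05, we fail to reject H₀.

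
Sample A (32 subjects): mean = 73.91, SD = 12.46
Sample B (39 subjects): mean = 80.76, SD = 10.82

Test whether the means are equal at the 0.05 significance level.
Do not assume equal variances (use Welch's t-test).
Welch's two-sample t-test:
H₀: μ₁ = μ₂
H₁: μ₁ ≠ μ₂
s₁²/n₁ = 12.46²/32 = 4.8516,  s₂²/n₂ = 10.82²/39 = 3.0019
SE = √(s₁²/n₁ + s₂²/n₂) = √(4.8516 + 3.0019) = 2.8024
df (Welch-Satterthwaite) = (s₁²/n₁ + s₂²/n₂)² / [(s₁²/n₁)²/(n₁-1) + (s₂²/n₂)²/(n₂-1)] ≈ 61.90
t = (x̄₁ - x̄₂) / SE = (73.91 - 80.76) / 2.8024 = -6.85 / 2.8024 = -2.444
p-value = 0.0174

Since p-value < α = 0.05, we reject H₀.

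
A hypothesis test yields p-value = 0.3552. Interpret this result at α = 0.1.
Since p = 0.3552 > α = 0.1, fail to reject H₀.
There is insufficient evidence to reject the null hypothesis; the result is not statistically significant at the 0.1 level.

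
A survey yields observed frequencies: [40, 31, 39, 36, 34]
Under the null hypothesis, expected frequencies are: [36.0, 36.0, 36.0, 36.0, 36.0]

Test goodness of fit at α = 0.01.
Chi-square goodness of fit test:
H₀: observed counts match expected distribution
H₁: observed counts differ from expected distribution
df = k - 1 = 4
χ² = Σ(O - E)²/E
   = (40 - 36.0)²/36.0 + (31 - 36.0)²/36.0 + (39 - 36.0)²/36.0 + (36 - 36.0)²/36.0 + (34 - 36.0)²/36.0
   = 0.444 + 0.694 + 0.250 + 0.000 + 0.111
   = 1.50
p-value = 0.8266

Since p-value > α = 0.01, we fail to reject H₀.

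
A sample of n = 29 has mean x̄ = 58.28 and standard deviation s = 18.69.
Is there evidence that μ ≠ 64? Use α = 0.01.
One-sample t-test:
H₀: μ = 64
H₁: μ ≠ 64
df = n - 1 = 28
t = (x̄ - μ₀) / (s/√n) = (58.28 - 64) / (18.69/√29) = -1.648
p-value = 0.1105

Since p-value > α = 0.01, we fail to reject H₀.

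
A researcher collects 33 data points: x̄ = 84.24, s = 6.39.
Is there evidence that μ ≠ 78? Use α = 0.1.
One-sample t-test:
H₀: μ = 78
H₁: μ ≠ 78
df = n - 1 = 32
t = (x̄ - μ₀) / (s/√n) = (84.24 - 78) / (6.39/√33) = 5.610
p-value < 0.0001

Since p-value < α = 0.1, we reject H₀.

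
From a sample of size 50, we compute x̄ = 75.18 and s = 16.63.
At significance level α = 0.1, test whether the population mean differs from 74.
One-sample t-test:
H₀: μ = 74
H₁: μ ≠ 74
df = n - 1 = 49
t = (x̄ - μ₀) / (s/√n) = (75.18 - 74) / (16.63/√50) = 0.502
p-value = 0.6181

Since p-value > α = 0.1, we fail to reject H₀.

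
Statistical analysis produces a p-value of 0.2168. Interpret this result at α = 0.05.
Since p = 0.2168 > α = 0.05, fail to reject H₀.
There is insufficient evidence to reject the null hypothesis; the result is not statistically significant at the 0.05 level.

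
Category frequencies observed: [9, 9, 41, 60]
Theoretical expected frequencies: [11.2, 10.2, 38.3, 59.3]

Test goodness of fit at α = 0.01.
Chi-square goodness of fit test:
H₀: observed counts match expected distribution
H₁: observed counts differ from expected distribution
df = k - 1 = 3
χ² = Σ(O - E)²/E
   = (9 - 11.2)²/11.2 + (9 - 10.2)²/10.2 + (41 - 38.3)²/38.3 + (60 - 59.3)²/59.3
   = 0.432 + 0.141 + 0.190 + 0.008
   = 0.77
p-value = 0.8562

Since p-value > α = 0.01, we fail to reject H₀.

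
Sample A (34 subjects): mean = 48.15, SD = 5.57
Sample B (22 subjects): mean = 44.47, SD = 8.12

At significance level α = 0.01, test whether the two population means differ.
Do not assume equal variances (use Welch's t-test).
Welch's two-sample t-test:
H₀: μ₁ = μ₂
H₁: μ₁ ≠ μ₂
s₁²/n₁ = 5.57²/34 = 0.9125,  s₂²/n₂ = 8.12²/22 = 2.9970
SE = √(s₁²/n₁ + s₂²/n₂) = √(0.9125 + 2.9970) = 1.9772
df (Welch-Satterthwaite) = (s₁²/n₁ + s₂²/n₂)² / [(s₁²/n₁)²/(n₁-1) + (s₂²/n₂)²/(n₂-1)] ≈ 33.74
t = (x̄₁ - x̄₂) / SE = (48.15 - 44.47) / 1.9772 = 3.68 / 1.9772 = 1.861
p-value = 0.0715

Since p-value > α = 0.01, we fail to reject H₀.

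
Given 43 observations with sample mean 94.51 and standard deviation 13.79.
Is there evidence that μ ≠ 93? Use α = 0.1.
One-sample t-test:
H₀: μ = 93
H₁: μ ≠ 93
df = n - 1 = 42
t = (x̄ - μ₀) / (s/√n) = (94.51 - 93) / (13.79/√43) = 0.718
p-value = 0.4767

Since p-value > α = 0.1, we fail to reject H₀.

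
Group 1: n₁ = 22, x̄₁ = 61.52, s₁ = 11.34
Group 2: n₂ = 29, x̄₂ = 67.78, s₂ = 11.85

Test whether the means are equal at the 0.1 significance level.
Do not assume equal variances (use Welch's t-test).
Welch's two-sample t-test:
H₀: μ₁ = μ₂
H₁: μ₁ ≠ μ₂
s₁²/n₁ = 11.34²/22 = 5.8453,  s₂²/n₂ = 11.85²/29 = 4.8422
SE = √(s₁²/n₁ + s₂²/n₂) = √(5.8453 + 4.8422) = 3.2692
df (Welch-Satterthwaite) = (s₁²/n₁ + s₂²/n₂)² / [(s₁²/n₁)²/(n₁-1) + (s₂²/n₂)²/(n₂-1)] ≈ 46.35
t = (x̄₁ - x̄₂) / SE = (61.52 - 67.78) / 3.2692 = -6.26 / 3.2692 = -1.915
p-value = 0.0617

Since p-value < α = 0.1, we reject H₀.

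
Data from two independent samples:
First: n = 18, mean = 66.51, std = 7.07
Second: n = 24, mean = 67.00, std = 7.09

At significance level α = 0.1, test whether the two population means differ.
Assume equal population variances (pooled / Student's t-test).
Student's two-sample t-test (equal variances):
H₀: μ₁ = μ₂
H₁: μ₁ ≠ μ₂
df = n₁ + n₂ - 2 = 40
Pooled variance s_p² = [(n₁-1)s₁² + (n₂-1)s₂²] / (n₁ + n₂ - 2) = [(17)(7.07²) + (23)(7.09²)] / 40 = 50.1477
SE = √(s_p²(1/n₁ + 1/n₂)) = √(50.1477 × (1/18 + 1/24)) = 2.2080
t = (x̄₁ - x̄₂) / SE = (66.51 - 67.00) / 2.2080 = -0.49 / 2.2080 = -0.222
p-value = 0.8255

Since p-value > α = 0.1, we fail to reject H₀.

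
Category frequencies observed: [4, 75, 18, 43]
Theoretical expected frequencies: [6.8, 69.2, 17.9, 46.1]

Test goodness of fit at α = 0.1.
Chi-square goodness of fit test:
H₀: observed counts match expected distribution
H₁: observed counts differ from expected distribution
df = k - 1 = 3
χ² = Σ(O - E)²/E
   = (4 - 6.8)²/6.8 + (75 - 69.2)²/69.2 + (18 - 17.9)²/17.9 + (43 - 46.1)²/46.1
   = 1.153 + 0.486 + 0.001 + 0.208
   = 1.85
p-value = 0.6045

Since p-value > α = 0.1, we fail to reject H₀.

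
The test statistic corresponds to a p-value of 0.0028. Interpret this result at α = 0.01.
Since p = 0.0028 < α = 0.01, reject H₀.
There is sufficient evidence to reject the null hypothesis; the result is statistically significant at the 0.01 level.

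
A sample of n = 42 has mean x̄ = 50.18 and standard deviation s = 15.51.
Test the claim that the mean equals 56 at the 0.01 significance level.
One-sample t-test:
H₀: μ = 56
H₁: μ ≠ 56
df = n - 1 = 41
t = (x̄ - μ₀) / (s/√n) = (50.18 - 56) / (15.51/√42) = -2.432
p-value = 0.0195

Since p-value > α = 0.01, we fail to reject H₀.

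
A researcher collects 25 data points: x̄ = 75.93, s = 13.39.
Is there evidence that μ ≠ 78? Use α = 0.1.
One-sample t-test:
H₀: μ = 78
H₁: μ ≠ 78
df = n - 1 = 24
t = (x̄ - μ₀) / (s/√n) = (75.93 - 78) / (13.39/√25) = -0.773
p-value = 0.4471

Since p-value > α = 0.1, we fail to reject H₀.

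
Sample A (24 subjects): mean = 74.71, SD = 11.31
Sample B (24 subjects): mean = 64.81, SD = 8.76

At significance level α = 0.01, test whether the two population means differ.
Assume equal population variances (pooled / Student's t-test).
Student's two-sample t-test (equal variances):
H₀: μ₁ = μ₂
H₁: μ₁ ≠ μ₂
df = n₁ + n₂ - 2 = 46
Pooled variance s_p² = [(n₁-1)s₁² + (n₂-1)s₂²] / (n₁ + n₂ - 2) = [(23)(11.31²) + (23)(8.76²)] / 46 = 102.3269
SE = √(s_p²(1/n₁ + 1/n₂)) = √(102.3269 × (1/24 + 1/24)) = 2.9201
t = (x̄₁ - x̄₂) / SE = (74.71 - 64.81) / 2.9201 = 9.90 / 2.9201 = 3.390
p-value = 0.0014

Since p-value < α = 0.01, we reject H₀.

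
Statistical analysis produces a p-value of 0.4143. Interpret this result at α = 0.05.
Since p = 0.4143 > α = 0.05, fail to reject H₀.
There is insufficient evidence to reject the null hypothesis; the result is not statistically significant at the 0.05 level.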